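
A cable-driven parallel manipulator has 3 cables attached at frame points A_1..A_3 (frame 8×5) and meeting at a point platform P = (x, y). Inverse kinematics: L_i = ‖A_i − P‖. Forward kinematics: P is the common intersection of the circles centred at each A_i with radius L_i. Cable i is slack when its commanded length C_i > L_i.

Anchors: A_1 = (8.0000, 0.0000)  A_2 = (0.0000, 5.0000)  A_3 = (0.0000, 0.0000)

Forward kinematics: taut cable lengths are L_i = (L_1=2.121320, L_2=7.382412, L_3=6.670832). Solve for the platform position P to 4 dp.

(6.5000, 1.5000)

each cable: (A_i−P)·(A_i−P) = L_i²; let c_i = ‖A_i‖²−L_i²
c_1 = 64.0000+0.0000−4.5000 = 59.5000
row 1: 16.0000x − 10.0000y = 89.0000  (c_2=-29.5000)
row 2: 16.0000x + 0.0000y = 104.0000  (c_3=-44.5000)
Cramer on rows 1–2 → x = 6.5000, y = 1.5000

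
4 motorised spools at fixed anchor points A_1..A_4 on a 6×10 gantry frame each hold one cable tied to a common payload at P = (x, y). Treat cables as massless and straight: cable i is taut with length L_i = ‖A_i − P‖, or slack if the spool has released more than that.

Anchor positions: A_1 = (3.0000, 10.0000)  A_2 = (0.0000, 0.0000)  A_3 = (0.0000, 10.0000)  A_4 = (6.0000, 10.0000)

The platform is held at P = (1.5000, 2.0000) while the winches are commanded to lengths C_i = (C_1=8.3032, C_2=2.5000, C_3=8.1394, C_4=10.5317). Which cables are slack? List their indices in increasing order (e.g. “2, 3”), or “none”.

i=1: geometric 8.1394 vs commanded 8.3032 ⇒ slack
i=2: geometric 2.5000 vs commanded 2.5000 ⇒ taut
i=3: geometric 8.1394 vs commanded 8.1394 ⇒ taut
i=4: geometric 9.1788 vs commanded 10.5317 ⇒ slack

1, 4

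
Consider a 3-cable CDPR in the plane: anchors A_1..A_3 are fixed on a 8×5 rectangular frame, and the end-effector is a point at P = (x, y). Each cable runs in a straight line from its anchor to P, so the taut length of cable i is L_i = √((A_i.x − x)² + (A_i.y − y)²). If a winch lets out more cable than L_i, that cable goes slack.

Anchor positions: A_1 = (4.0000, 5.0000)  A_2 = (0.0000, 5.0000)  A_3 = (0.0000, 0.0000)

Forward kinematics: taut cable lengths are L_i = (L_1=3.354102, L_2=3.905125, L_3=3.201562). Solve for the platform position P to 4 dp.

(2.5000, 2.0000)

each cable: (A_i−P)·(A_i−P) = L_i²; let q_i = ‖A_i‖²−L_i²
q_1 = 16.0000+25.0000−11.2500 = 29.7500
row 1: 8.0000x + 0.0000y = 20.0000  (q_2=9.7500)
row 2: 8.0000x + 10.0000y = 40.0000  (q_3=-10.2500)
Cramer on rows 1–2 → x = 2.5000, y = 2.0000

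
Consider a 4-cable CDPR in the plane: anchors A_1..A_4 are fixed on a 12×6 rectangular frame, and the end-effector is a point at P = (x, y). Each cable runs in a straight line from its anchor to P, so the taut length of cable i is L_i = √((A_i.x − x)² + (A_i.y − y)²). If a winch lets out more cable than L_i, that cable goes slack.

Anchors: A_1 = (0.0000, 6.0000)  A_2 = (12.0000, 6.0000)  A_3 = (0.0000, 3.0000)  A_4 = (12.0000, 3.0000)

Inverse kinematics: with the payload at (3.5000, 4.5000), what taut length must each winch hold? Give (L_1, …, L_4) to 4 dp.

L_1: Δ = A_1−P = (-3.5000, 1.5000) → ‖Δ‖ = √14.5000 = 3.8079
L_2: Δ = A_2−P = (8.5000, 1.5000) → ‖Δ‖ = √74.5000 = 8.6313
L_3: Δ = A_3−P = (-3.5000, -1.5000) → ‖Δ‖ = √14.5000 = 3.8079
L_4: Δ = A_4−P = (8.5000, -1.5000) → ‖Δ‖ = √74.5000 = 8.6313

(3.8079, 8.6313, 3.8079, 8.6313)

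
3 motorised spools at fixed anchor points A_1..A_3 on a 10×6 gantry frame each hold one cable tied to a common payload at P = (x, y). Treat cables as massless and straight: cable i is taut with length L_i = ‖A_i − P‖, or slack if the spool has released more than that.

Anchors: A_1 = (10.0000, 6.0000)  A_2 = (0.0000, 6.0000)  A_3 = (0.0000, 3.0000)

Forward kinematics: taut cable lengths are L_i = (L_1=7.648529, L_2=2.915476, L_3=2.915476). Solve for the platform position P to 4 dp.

(2.5000, 4.5000)

expand ‖A_i−P‖²=L_i² and subtract eq 1 (c_i ≔ ‖A_i‖²−L_i²)
c_1 = 100.0000+36.0000−58.5000 = 77.5000
eq1−eq2 → [20.0000  0.0000]·P = 50.0000
eq1−eq3 → [20.0000  6.0000]·P = 77.0000
2×2 solve → P = (2.5000, 4.5000)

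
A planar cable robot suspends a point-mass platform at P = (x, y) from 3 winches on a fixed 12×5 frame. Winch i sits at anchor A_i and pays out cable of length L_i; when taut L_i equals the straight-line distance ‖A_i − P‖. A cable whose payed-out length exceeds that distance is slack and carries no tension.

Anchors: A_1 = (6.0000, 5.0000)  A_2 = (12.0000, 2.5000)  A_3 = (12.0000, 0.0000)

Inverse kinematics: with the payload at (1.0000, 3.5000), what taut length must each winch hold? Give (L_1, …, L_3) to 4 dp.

L_1 = √((6.0000−1.0000)² + (5.0000−3.5000)²) = 5.2202
L_2 = √((12.0000−1.0000)² + (2.5000−3.5000)²) = 11.0454
L_3 = √((12.0000−1.0000)² + (0.0000−3.5000)²) = 11.5434

(5.2202, 11.0454, 11.5434)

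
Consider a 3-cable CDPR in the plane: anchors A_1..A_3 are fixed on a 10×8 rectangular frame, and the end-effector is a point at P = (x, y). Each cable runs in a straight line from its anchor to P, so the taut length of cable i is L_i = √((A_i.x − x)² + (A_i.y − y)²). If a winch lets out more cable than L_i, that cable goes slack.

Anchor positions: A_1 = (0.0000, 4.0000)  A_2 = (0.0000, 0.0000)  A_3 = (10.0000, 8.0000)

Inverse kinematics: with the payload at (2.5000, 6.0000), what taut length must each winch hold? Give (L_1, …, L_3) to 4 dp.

(3.2016, 6.5000, 7.7621)

L_1 = √((0.0000−2.5000)² + (4.0000−6.0000)²) = 3.2016
L_2 = √((0.0000−2.5000)² + (0.0000−6.0000)²) = 6.5000
L_3 = √((10.0000−2.5000)² + (8.0000−6.0000)²) = 7.7621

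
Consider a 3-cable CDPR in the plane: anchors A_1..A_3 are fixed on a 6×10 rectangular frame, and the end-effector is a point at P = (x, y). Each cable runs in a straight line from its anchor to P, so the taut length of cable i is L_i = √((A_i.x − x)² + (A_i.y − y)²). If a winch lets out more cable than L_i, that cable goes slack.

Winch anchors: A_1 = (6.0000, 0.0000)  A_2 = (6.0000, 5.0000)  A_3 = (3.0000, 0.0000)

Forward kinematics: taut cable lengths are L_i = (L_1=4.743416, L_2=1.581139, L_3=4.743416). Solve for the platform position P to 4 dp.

(4.5000, 4.5000)

expand ‖A_i−P‖²=L_i² and subtract eq 1 (k_i ≔ ‖A_i‖²−L_i²)
k_1 = 36.0000+0.0000−22.5000 = 13.5000
eq1−eq2 → [0.0000  -10.0000]·P = -45.0000
eq1−eq3 → [6.0000  0.0000]·P = 27.0000
2×2 solve → P = (4.5000, 4.5000)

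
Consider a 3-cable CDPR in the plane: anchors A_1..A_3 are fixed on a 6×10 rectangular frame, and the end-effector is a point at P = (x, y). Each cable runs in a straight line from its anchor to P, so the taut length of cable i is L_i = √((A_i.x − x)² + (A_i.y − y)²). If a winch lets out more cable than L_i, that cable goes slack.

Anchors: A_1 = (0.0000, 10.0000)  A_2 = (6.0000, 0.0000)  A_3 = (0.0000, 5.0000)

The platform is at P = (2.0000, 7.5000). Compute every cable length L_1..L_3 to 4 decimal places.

L_1 = √((0.0000−2.0000)² + (10.0000−7.5000)²) = 3.2016
L_2 = √((6.0000−2.0000)² + (0.0000−7.5000)²) = 8.5000
L_3 = √((0.0000−2.0000)² + (5.0000−7.5000)²) = 3.2016

(3.2016, 8.5000, 3.2016)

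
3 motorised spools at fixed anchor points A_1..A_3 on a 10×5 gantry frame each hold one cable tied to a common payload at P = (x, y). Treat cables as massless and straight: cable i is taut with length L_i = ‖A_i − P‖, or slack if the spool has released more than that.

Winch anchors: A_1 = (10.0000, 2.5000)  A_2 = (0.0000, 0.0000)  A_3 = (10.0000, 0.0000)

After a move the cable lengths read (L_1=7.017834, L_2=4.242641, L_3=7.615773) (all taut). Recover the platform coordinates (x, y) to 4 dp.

(3.0000, 3.0000)

expand ‖A_i−P‖²=L_i² and subtract eq 1 (q_i ≔ ‖A_i‖²−L_i²)
q_1 = 100.0000+6.2500−49.2500 = 57.0000
eq1−eq2 → [20.0000  5.0000]·P = 75.0000
eq1−eq3 → [0.0000  5.0000]·P = 15.0000
2×2 solve → P = (3.0000, 3.0000)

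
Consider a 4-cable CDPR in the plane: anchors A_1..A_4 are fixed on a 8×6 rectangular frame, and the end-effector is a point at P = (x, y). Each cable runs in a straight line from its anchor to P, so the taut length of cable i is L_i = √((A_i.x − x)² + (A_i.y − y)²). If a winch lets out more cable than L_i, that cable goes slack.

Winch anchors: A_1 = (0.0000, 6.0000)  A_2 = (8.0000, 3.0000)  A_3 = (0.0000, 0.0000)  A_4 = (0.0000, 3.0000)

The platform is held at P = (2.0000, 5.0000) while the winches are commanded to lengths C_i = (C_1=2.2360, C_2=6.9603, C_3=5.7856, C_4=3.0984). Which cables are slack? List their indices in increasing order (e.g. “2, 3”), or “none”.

cable 1: √((-2.0000)²+(1.0000)²)=2.2361, C_1=2.2360: taut
cable 2: √((6.0000)²+(-2.0000)²)=6.3246, C_2=6.9603: slack
cable 3: √((-2.0000)²+(-5.0000)²)=5.3852, C_3=5.7856: slack
cable 4: √((-2.0000)²+(-2.0000)²)=2.8284, C_4=3.0984: slack

2, 3, 4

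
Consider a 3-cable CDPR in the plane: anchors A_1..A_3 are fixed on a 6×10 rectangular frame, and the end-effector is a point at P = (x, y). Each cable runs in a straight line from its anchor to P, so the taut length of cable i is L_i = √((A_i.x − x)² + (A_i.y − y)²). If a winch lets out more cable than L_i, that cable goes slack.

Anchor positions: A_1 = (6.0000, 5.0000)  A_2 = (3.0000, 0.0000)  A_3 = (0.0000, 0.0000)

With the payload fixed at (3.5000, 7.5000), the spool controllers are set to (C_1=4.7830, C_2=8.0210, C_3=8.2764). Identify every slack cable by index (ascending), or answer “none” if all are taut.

1, 2

cable 1: √((2.5000)²+(-2.5000)²)=3.5355, C_1=4.7830: slack
cable 2: √((-0.5000)²+(-7.5000)²)=7.5166, C_2=8.0210: slack
cable 3: √((-3.5000)²+(-7.5000)²)=8.2765, C_3=8.2764: taut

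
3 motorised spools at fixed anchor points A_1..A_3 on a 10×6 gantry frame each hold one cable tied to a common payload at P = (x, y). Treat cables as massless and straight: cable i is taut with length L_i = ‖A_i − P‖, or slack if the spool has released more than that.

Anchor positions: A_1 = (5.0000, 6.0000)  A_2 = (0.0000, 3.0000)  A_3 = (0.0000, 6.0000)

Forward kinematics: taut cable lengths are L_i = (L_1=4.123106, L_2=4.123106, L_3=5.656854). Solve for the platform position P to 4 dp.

(4.0000, 2.0000)

each cable: (A_i−P)·(A_i−P) = L_i²; let c_i = ‖A_i‖²−L_i²
c_1 = 25.0000+36.0000−17.0000 = 44.0000
row 1: 10.0000x + 6.0000y = 52.0000  (c_2=-8.0000)
row 2: 10.0000x + 0.0000y = 40.0000  (c_3=4.0000)
Cramer on rows 1–2 → x = 4.0000, y = 2.0000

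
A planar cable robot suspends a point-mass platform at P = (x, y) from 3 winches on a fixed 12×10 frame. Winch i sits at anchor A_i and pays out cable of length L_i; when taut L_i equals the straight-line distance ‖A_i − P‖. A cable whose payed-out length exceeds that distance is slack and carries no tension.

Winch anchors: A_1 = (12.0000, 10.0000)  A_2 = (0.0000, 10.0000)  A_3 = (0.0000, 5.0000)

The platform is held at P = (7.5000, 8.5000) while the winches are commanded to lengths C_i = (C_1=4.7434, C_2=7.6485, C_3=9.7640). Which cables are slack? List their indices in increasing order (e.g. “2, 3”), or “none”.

3

cable 1: L_1 = ‖A_1−P‖ = 4.7434;  C_1 = 4.7434 → taut
cable 2: L_2 = ‖A_2−P‖ = 7.6485;  C_2 = 7.6485 → taut
cable 3: L_3 = ‖A_3−P‖ = 8.2765;  C_3 = 9.7640 → slack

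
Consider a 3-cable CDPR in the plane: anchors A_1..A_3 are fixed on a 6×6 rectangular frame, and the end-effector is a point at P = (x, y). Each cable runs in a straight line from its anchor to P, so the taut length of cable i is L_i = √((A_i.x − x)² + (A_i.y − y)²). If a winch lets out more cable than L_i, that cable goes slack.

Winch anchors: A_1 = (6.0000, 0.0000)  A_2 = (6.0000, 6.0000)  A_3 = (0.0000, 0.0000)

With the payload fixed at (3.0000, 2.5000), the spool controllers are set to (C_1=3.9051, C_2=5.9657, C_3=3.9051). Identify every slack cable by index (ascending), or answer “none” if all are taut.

2

i=1: geometric 3.9051 vs commanded 3.9051 ⇒ taut
i=2: geometric 4.6098 vs commanded 5.9657 ⇒ slack
i=3: geometric 3.9051 vs commanded 3.9051 ⇒ taut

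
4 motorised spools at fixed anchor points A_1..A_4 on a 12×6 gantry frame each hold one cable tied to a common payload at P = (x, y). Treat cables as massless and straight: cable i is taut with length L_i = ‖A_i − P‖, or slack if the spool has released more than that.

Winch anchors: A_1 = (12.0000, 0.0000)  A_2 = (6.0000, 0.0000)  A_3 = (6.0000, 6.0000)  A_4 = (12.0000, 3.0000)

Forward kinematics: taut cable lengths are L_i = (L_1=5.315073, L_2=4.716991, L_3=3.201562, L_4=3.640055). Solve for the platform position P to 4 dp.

(8.5000, 4.0000)

circle eqns → linear via eq_j − eq_1; set c_j = A_j·A_j − L_j²
c_1 = 144.0000+0.0000−28.2500 = 115.7500
12.0000·x + 0.0000·y = c_1−c_2 = 102.0000
12.0000·x − 12.0000·y = c_1−c_3 = 54.0000
0.0000·x − 6.0000·y = c_1−c_4 = -24.0000
solve first two rows → x=8.5000, y=4.0000
check cable 4: ‖A_4−P‖² = 13.2500 ≈ L_4² = 13.2500 ✓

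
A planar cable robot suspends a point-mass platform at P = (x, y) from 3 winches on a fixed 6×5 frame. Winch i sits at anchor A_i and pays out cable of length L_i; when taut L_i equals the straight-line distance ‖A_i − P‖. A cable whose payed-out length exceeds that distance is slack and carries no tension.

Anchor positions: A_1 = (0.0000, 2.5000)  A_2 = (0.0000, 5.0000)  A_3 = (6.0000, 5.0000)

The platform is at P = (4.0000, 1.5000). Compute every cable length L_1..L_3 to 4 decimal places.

(4.1231, 5.3151, 4.0311)

L_1: Δ = A_1−P = (-4.0000, 1.0000) → ‖Δ‖ = √17.0000 = 4.1231
L_2: Δ = A_2−P = (-4.0000, 3.5000) → ‖Δ‖ = √28.2500 = 5.3151
L_3: Δ = A_3−P = (2.0000, 3.5000) → ‖Δ‖ = √16.2500 = 4.0311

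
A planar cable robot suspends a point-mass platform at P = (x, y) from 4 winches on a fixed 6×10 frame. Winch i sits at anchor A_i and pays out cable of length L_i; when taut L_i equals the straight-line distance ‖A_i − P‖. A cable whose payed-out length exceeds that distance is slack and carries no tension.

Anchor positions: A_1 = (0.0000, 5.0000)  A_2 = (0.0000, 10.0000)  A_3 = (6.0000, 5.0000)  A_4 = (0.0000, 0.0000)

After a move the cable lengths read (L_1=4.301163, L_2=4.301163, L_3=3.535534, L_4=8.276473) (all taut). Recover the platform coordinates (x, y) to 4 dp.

circle eqns → linear via eq_j − eq_1; set k_j = A_j·A_j − L_j²
k_1 = 0.0000+25.0000−18.5000 = 6.5000
0.0000·x − 10.0000·y = k_1−k_2 = -75.0000
-12.0000·x + 0.0000·y = k_1−k_3 = -42.0000
0.0000·x + 10.0000·y = k_1−k_4 = 75.0000
solve first two rows → x=3.5000, y=7.5000
check cable 4: ‖A_4−P‖² = 68.5000 ≈ L_4² = 68.5000 ✓

(3.5000, 7.5000)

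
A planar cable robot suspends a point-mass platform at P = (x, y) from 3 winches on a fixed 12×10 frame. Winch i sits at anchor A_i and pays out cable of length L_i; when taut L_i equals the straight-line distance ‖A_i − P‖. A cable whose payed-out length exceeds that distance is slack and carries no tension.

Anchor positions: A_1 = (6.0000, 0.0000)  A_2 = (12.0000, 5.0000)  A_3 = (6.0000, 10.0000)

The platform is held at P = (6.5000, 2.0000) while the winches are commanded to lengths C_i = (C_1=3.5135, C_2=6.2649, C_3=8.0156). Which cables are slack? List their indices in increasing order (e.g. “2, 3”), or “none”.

1

cable 1: L_1 = ‖A_1−P‖ = 2.0616;  C_1 = 3.5135 → slack
cable 2: L_2 = ‖A_2−P‖ = 6.2650;  C_2 = 6.2649 → taut
cable 3: L_3 = ‖A_3−P‖ = 8.0156;  C_3 = 8.0156 → taut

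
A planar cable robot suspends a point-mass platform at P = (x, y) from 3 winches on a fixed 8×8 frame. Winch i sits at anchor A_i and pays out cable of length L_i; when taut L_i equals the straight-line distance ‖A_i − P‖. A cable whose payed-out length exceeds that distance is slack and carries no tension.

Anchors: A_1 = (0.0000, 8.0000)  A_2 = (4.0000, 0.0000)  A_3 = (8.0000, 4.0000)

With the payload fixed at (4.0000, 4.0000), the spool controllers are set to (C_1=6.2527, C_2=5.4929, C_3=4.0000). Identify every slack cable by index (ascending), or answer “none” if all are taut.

cable 1: √((-4.0000)²+(4.0000)²)=5.6569, C_1=6.2527: slack
cable 2: √((0.0000)²+(-4.0000)²)=4.0000, C_2=5.4929: slack
cable 3: √((4.0000)²+(0.0000)²)=4.0000, C_3=4.0000: taut

1, 2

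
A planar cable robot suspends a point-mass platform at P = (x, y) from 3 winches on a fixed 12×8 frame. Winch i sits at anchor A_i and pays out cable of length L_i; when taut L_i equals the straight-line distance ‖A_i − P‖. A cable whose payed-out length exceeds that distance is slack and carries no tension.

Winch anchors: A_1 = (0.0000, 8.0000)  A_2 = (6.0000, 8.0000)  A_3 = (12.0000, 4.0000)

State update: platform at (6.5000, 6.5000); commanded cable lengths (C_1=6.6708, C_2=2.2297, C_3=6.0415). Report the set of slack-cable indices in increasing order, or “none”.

2

i=1: geometric 6.6708 vs commanded 6.6708 ⇒ taut
i=2: geometric 1.5811 vs commanded 2.2297 ⇒ slack
i=3: geometric 6.0415 vs commanded 6.0415 ⇒ taut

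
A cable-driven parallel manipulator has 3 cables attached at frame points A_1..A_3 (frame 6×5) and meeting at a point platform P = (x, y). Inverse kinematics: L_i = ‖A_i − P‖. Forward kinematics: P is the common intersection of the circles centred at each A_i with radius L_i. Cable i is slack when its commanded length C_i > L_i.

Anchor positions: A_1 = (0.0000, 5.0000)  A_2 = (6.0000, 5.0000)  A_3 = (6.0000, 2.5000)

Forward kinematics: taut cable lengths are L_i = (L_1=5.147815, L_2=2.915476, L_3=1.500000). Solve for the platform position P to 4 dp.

(4.5000, 2.5000)

each cable: (A_i−P)·(A_i−P) = L_i²; let q_i = ‖A_i‖²−L_i²
q_1 = 0.0000+25.0000−26.5000 = -1.5000
row 1: -12.0000x + 0.0000y = -54.0000  (q_2=52.5000)
row 2: -12.0000x + 5.0000y = -41.5000  (q_3=40.0000)
Cramer on rows 1–2 → x = 4.5000, y = 2.5000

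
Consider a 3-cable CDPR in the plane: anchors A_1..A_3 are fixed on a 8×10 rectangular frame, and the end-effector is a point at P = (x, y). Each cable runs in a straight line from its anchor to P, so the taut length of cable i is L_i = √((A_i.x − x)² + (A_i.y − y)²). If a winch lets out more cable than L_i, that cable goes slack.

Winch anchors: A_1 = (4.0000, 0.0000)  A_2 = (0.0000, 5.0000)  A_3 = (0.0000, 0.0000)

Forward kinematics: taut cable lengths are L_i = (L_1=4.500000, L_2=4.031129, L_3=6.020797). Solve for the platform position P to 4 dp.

(4.0000, 4.5000)

expand ‖A_i−P‖²=L_i² and subtract eq 1 (c_i ≔ ‖A_i‖²−L_i²)
c_1 = 16.0000+0.0000−20.2500 = -4.2500
eq1−eq2 → [8.0000  -10.0000]·P = -13.0000
eq1−eq3 → [8.0000  0.0000]·P = 32.0000
2×2 solve → P = (4.0000, 4.5000)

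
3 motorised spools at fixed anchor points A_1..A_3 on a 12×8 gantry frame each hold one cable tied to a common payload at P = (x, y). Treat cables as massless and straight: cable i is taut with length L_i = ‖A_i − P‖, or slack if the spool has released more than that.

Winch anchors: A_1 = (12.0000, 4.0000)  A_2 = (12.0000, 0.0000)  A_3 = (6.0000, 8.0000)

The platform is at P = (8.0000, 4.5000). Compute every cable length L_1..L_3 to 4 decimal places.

cable 1: Δx=4.0000, Δy=-0.5000; L_1 = √(Δx²+Δy²) = 4.0311
cable 2: Δx=4.0000, Δy=-4.5000; L_2 = √(Δx²+Δy²) = 6.0208
cable 3: Δx=-2.0000, Δy=3.5000; L_3 = √(Δx²+Δy²) = 4.0311

(4.0311, 6.0208, 4.0311)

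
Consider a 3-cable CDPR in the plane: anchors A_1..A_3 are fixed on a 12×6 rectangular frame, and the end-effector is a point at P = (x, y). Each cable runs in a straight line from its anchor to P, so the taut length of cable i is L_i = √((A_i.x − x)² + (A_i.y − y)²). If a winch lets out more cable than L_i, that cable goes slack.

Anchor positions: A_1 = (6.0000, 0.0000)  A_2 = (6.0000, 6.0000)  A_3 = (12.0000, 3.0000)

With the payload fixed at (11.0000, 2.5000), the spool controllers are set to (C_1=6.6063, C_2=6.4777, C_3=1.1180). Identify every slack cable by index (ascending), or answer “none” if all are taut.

1, 2

cable 1: √((-5.0000)²+(-2.5000)²)=5.5902, C_1=6.6063: slack
cable 2: √((-5.0000)²+(3.5000)²)=6.1033, C_2=6.4777: slack
cable 3: √((1.0000)²+(0.5000)²)=1.1180, C_3=1.1180: taut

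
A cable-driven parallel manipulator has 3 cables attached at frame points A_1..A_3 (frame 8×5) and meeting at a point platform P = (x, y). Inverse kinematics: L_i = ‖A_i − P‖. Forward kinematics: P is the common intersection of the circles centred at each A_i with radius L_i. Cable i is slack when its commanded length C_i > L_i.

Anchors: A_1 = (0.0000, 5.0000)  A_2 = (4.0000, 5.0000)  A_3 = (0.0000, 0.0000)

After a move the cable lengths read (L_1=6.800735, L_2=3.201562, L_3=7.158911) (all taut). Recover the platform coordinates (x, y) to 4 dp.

(6.5000, 3.0000)

each cable: (A_i−P)·(A_i−P) = L_i²; let c_i = ‖A_i‖²−L_i²
c_1 = 0.0000+25.0000−46.2500 = -21.2500
row 1: -8.0000x + 0.0000y = -52.0000  (c_2=30.7500)
row 2: 0.0000x + 10.0000y = 30.0000  (c_3=-51.2500)
Cramer on rows 1–2 → x = 6.5000, y = 3.0000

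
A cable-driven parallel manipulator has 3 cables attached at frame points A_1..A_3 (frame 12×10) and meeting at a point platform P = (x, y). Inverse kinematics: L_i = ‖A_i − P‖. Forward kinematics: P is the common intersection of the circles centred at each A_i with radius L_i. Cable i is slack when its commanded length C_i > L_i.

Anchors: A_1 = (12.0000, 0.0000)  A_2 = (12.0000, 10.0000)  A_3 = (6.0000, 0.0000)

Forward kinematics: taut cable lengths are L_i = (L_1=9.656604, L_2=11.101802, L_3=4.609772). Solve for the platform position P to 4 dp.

(3.0000, 3.5000)

circle eqns → linear via eq_j − eq_1; set c_j = A_j·A_j − L_j²
c_1 = 144.0000+0.0000−93.2500 = 50.7500
0.0000·x − 20.0000·y = c_1−c_2 = -70.0000
12.0000·x + 0.0000·y = c_1−c_3 = 36.0000
solve first two rows → x=3.0000, y=3.5000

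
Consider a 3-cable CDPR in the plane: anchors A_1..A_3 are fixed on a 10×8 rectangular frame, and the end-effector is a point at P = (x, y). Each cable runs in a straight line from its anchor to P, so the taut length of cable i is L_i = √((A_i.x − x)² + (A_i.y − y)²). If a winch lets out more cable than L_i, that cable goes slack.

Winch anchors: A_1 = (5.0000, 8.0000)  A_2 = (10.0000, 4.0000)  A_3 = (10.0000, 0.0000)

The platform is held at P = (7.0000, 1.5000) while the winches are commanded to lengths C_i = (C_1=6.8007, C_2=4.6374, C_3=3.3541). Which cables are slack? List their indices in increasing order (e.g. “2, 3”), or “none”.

2

cable 1: L_1 = ‖A_1−P‖ = 6.8007;  C_1 = 6.8007 → taut
cable 2: L_2 = ‖A_2−P‖ = 3.9051;  C_2 = 4.6374 → slack
cable 3: L_3 = ‖A_3−P‖ = 3.3541;  C_3 = 3.3541 → taut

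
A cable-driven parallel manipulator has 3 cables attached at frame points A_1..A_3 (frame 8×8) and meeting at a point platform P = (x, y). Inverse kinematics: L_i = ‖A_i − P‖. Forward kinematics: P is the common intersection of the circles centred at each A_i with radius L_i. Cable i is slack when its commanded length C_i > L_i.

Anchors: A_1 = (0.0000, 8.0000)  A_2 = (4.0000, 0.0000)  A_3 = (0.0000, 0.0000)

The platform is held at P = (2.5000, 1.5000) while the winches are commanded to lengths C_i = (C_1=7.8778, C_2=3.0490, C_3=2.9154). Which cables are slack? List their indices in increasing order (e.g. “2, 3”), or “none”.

cable 1: √((-2.5000)²+(6.5000)²)=6.9642, C_1=7.8778: slack
cable 2: √((1.5000)²+(-1.5000)²)=2.1213, C_2=3.0490: slack
cable 3: √((-2.5000)²+(-1.5000)²)=2.9155, C_3=2.9154: taut

1, 2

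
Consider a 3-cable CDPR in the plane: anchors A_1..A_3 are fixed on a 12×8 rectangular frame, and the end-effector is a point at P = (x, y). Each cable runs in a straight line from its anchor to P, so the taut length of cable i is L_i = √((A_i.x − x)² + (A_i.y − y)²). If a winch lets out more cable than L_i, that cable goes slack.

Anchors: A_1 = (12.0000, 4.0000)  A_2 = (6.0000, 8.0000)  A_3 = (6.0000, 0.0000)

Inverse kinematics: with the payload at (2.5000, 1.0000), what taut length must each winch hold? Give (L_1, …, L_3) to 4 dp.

(9.9624, 7.8262, 3.6401)

L_1: Δ = A_1−P = (9.5000, 3.0000) → ‖Δ‖ = √99.2500 = 9.9624
L_2: Δ = A_2−P = (3.5000, 7.0000) → ‖Δ‖ = √61.2500 = 7.8262
L_3: Δ = A_3−P = (3.5000, -1.0000) → ‖Δ‖ = √13.2500 = 3.6401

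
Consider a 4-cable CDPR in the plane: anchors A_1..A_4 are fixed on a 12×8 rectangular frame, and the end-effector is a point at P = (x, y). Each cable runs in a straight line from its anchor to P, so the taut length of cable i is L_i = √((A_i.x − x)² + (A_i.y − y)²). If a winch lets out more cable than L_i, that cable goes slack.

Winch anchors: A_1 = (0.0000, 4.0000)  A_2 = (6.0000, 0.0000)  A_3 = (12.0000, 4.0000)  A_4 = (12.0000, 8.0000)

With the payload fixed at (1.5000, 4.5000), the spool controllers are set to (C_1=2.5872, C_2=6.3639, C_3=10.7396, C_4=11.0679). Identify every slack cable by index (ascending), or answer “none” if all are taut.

1, 3

cable 1: L_1 = ‖A_1−P‖ = 1.5811;  C_1 = 2.5872 → slack
cable 2: L_2 = ‖A_2−P‖ = 6.3640;  C_2 = 6.3639 → taut
cable 3: L_3 = ‖A_3−P‖ = 10.5119;  C_3 = 10.7396 → slack
cable 4: L_4 = ‖A_4−P‖ = 11.0680;  C_4 = 11.0679 → taut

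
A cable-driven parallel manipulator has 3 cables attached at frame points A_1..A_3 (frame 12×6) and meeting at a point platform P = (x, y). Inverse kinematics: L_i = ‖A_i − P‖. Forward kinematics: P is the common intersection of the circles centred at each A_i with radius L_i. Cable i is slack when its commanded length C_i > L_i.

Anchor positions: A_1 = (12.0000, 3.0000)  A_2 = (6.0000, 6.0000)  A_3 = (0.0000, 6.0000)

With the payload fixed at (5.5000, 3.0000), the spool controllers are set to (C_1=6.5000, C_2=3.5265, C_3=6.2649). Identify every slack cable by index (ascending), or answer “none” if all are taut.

2

cable 1: L_1 = ‖A_1−P‖ = 6.5000;  C_1 = 6.5000 → taut
cable 2: L_2 = ‖A_2−P‖ = 3.0414;  C_2 = 3.5265 → slack
cable 3: L_3 = ‖A_3−P‖ = 6.2650;  C_3 = 6.2649 → taut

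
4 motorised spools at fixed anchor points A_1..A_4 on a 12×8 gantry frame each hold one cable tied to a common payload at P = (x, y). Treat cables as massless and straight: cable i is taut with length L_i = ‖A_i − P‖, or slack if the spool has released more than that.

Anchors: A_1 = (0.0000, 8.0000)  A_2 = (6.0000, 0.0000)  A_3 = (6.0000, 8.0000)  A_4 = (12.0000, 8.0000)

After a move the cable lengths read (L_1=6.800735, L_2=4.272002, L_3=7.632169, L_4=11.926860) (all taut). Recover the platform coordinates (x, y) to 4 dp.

(2.0000, 1.5000)

expand ‖A_i−P‖²=L_i² and subtract eq 1 (c_i ≔ ‖A_i‖²−L_i²)
c_1 = 0.0000+64.0000−46.2500 = 17.7500
eq1−eq2 → [-12.0000  16.0000]·P = 0.0000
eq1−eq3 → [-12.0000  0.0000]·P = -24.0000
eq1−eq4 → [-24.0000  0.0000]·P = -48.0000
2×2 solve → P = (2.0000, 1.5000)
check cable 4: ‖A_4−P‖² = 142.2500 ≈ L_4² = 142.2500 ✓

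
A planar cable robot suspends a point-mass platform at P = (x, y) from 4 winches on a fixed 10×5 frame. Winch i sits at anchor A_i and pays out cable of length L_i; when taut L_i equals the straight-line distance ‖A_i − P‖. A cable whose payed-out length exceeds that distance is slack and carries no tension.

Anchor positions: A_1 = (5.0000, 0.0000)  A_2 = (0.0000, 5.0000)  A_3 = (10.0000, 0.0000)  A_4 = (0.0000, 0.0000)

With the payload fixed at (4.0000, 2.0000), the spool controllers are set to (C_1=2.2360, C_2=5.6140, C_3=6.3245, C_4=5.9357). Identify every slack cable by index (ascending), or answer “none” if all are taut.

cable 1: √((1.0000)²+(-2.0000)²)=2.2361, C_1=2.2360: taut
cable 2: √((-4.0000)²+(3.0000)²)=5.0000, C_2=5.6140: slack
cable 3: √((6.0000)²+(-2.0000)²)=6.3246, C_3=6.3245: taut
cable 4: √((-4.0000)²+(-2.0000)²)=4.4721, C_4=5.9357: slack

2, 4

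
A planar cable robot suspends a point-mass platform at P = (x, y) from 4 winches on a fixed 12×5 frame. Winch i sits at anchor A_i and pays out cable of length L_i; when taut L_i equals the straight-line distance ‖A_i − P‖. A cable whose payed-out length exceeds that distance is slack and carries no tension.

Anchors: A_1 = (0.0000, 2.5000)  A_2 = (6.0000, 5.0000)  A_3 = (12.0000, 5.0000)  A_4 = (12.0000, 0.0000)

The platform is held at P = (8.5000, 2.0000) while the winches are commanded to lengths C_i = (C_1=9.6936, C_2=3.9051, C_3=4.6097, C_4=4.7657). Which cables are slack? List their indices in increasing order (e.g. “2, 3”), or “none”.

1, 4

cable 1: √((-8.5000)²+(0.5000)²)=8.5147, C_1=9.6936: slack
cable 2: √((-2.5000)²+(3.0000)²)=3.9051, C_2=3.9051: taut
cable 3: √((3.5000)²+(3.0000)²)=4.6098, C_3=4.6097: taut
cable 4: √((3.5000)²+(-2.0000)²)=4.0311, C_4=4.7657: slack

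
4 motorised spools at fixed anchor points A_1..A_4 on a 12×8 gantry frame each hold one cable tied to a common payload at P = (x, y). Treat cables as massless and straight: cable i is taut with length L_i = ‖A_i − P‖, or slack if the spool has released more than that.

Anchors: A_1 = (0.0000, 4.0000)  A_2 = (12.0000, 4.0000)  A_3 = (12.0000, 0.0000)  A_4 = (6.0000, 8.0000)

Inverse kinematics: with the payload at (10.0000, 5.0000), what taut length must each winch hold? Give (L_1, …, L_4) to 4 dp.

L_1 = √((0.0000−10.0000)² + (4.0000−5.0000)²) = 10.0499
L_2 = √((12.0000−10.0000)² + (4.0000−5.0000)²) = 2.2361
L_3 = √((12.0000−10.0000)² + (0.0000−5.0000)²) = 5.3852
L_4 = √((6.0000−10.0000)² + (8.0000−5.0000)²) = 5.0000

(10.0499, 2.2361, 5.3852, 5.0000)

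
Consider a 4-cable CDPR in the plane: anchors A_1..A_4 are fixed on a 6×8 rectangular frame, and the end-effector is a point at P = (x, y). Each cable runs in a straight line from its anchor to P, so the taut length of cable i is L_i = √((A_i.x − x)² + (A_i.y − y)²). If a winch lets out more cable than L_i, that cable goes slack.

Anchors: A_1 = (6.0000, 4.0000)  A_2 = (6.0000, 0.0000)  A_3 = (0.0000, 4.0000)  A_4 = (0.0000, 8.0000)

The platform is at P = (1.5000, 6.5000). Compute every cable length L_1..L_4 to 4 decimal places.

L_1: Δ = A_1−P = (4.5000, -2.5000) → ‖Δ‖ = √26.5000 = 5.1478
L_2: Δ = A_2−P = (4.5000, -6.5000) → ‖Δ‖ = √62.5000 = 7.9057
L_3: Δ = A_3−P = (-1.5000, -2.5000) → ‖Δ‖ = √8.5000 = 2.9155
L_4: Δ = A_4−P = (-1.5000, 1.5000) → ‖Δ‖ = √4.5000 = 2.1213

(5.1478, 7.9057, 2.9155, 2.1213)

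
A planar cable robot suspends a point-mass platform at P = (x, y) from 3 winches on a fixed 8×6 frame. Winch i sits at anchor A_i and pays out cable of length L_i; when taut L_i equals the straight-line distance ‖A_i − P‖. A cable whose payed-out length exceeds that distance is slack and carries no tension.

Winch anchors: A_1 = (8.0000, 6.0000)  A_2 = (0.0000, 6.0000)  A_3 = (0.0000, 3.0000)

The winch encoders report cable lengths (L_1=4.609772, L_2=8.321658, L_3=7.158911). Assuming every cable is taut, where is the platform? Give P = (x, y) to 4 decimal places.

(7.0000, 1.5000)

circle eqns → linear via eq_j − eq_1; set q_j = A_j·A_j − L_j²
q_1 = 64.0000+36.0000−21.2500 = 78.7500
16.0000·x + 0.0000·y = q_1−q_2 = 112.0000
16.0000·x + 6.0000·y = q_1−q_3 = 121.0000
solve first two rows → x=7.0000, y=1.5000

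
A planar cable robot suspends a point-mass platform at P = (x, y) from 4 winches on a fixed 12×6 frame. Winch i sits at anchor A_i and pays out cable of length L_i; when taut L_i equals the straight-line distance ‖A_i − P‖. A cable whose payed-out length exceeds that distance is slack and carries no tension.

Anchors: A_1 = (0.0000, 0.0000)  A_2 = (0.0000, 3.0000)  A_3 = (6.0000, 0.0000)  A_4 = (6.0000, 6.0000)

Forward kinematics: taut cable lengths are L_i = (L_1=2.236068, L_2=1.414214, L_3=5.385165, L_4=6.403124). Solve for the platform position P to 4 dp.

circle eqns → linear via eq_j − eq_1; set q_j = A_j·A_j − L_j²
q_1 = 0.0000+0.0000−5.0000 = -5.0000
0.0000·x − 6.0000·y = q_1−q_2 = -12.0000
-12.0000·x + 0.0000·y = q_1−q_3 = -12.0000
-12.0000·x − 12.0000·y = q_1−q_4 = -36.0000
solve first two rows → x=1.0000, y=2.0000
check cable 4: ‖A_4−P‖² = 41.0000 ≈ L_4² = 41.0000 ✓

(1.0000, 2.0000)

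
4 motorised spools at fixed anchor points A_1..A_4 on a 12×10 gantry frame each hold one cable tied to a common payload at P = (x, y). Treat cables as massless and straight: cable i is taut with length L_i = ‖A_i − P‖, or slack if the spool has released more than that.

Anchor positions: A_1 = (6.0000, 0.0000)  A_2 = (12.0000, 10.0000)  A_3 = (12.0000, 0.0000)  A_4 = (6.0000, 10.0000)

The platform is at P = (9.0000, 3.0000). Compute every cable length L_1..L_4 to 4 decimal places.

L_1: Δ = A_1−P = (-3.0000, -3.0000) → ‖Δ‖ = √18.0000 = 4.2426
L_2: Δ = A_2−P = (3.0000, 7.0000) → ‖Δ‖ = √58.0000 = 7.6158
L_3: Δ = A_3−P = (3.0000, -3.0000) → ‖Δ‖ = √18.0000 = 4.2426
L_4: Δ = A_4−P = (-3.0000, 7.0000) → ‖Δ‖ = √58.0000 = 7.6158

(4.2426, 7.6158, 4.2426, 7.6158)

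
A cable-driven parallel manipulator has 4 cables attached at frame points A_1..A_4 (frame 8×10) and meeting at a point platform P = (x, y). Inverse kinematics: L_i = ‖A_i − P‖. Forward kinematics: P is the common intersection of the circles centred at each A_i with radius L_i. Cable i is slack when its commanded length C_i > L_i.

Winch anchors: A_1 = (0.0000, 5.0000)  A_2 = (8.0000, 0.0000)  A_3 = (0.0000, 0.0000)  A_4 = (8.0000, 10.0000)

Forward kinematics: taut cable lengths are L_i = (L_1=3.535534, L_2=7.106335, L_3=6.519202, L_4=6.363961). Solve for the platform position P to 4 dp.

expand ‖A_i−P‖²=L_i² and subtract eq 1 (k_i ≔ ‖A_i‖²−L_i²)
k_1 = 0.0000+25.0000−12.5000 = 12.5000
eq1−eq2 → [-16.0000  10.0000]·P = -1.0000
eq1−eq3 → [0.0000  10.0000]·P = 55.0000
eq1−eq4 → [-16.0000  -10.0000]·P = -111.0000
2×2 solve → P = (3.5000, 5.5000)
check cable 4: ‖A_4−P‖² = 40.5000 ≈ L_4² = 40.5000 ✓

(3.5000, 5.5000)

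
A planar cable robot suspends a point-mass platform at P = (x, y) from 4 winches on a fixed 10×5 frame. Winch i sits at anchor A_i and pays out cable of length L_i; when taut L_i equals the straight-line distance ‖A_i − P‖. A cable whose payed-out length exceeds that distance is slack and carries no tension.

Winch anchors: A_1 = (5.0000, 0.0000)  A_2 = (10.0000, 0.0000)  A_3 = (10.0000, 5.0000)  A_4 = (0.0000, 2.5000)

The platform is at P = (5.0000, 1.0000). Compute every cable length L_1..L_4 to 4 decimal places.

(1.0000, 5.0990, 6.4031, 5.2202)

L_1: Δ = A_1−P = (0.0000, -1.0000) → ‖Δ‖ = √1.0000 = 1.0000
L_2: Δ = A_2−P = (5.0000, -1.0000) → ‖Δ‖ = √26.0000 = 5.0990
L_3: Δ = A_3−P = (5.0000, 4.0000) → ‖Δ‖ = √41.0000 = 6.4031
L_4: Δ = A_4−P = (-5.0000, 1.5000) → ‖Δ‖ = √27.2500 = 5.2202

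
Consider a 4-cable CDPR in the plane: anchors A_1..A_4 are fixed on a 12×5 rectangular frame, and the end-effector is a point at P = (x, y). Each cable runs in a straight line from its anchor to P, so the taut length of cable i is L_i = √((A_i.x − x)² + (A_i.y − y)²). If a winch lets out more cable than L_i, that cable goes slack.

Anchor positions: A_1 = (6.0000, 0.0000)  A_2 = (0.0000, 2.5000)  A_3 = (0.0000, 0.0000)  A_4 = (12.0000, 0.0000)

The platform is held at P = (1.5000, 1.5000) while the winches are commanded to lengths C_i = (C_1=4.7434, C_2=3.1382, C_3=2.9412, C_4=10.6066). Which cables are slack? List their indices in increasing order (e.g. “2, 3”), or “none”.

2, 3

cable 1: L_1 = ‖A_1−P‖ = 4.7434;  C_1 = 4.7434 → taut
cable 2: L_2 = ‖A_2−P‖ = 1.8028;  C_2 = 3.1382 → slack
cable 3: L_3 = ‖A_3−P‖ = 2.1213;  C_3 = 2.9412 → slack
cable 4: L_4 = ‖A_4−P‖ = 10.6066;  C_4 = 10.6066 → taut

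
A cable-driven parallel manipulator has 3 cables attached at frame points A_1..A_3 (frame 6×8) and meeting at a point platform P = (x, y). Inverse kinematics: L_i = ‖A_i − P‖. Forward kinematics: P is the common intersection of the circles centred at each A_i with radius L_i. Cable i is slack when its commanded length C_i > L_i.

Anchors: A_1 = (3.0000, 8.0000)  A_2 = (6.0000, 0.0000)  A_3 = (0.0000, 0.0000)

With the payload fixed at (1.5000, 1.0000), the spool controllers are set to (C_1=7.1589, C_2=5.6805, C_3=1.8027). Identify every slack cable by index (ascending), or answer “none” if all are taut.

i=1: geometric 7.1589 vs commanded 7.1589 ⇒ taut
i=2: geometric 4.6098 vs commanded 5.6805 ⇒ slack
i=3: geometric 1.8028 vs commanded 1.8027 ⇒ taut

2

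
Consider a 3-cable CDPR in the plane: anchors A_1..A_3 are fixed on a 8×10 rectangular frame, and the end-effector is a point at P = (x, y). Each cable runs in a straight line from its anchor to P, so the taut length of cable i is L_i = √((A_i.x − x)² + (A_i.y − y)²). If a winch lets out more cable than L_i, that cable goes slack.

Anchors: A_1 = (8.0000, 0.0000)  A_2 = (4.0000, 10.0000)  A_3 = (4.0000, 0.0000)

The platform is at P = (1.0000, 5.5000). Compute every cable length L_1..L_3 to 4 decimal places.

(8.9022, 5.4083, 6.2650)

L_1 = √((8.0000−1.0000)² + (0.0000−5.5000)²) = 8.9022
L_2 = √((4.0000−1.0000)² + (10.0000−5.5000)²) = 5.4083
L_3 = √((4.0000−1.0000)² + (0.0000−5.5000)²) = 6.2650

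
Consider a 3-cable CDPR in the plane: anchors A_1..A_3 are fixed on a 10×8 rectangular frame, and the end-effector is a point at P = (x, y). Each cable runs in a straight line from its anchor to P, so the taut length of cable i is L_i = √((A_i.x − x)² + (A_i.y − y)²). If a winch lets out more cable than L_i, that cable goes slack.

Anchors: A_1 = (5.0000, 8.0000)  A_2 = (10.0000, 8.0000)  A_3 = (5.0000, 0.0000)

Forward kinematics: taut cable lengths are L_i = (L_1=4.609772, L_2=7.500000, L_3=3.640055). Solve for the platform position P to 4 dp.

each cable: (A_i−P)·(A_i−P) = L_i²; let k_i = ‖A_i‖²−L_i²
k_1 = 25.0000+64.0000−21.2500 = 67.7500
row 1: -10.0000x + 0.0000y = -40.0000  (k_2=107.7500)
row 2: 0.0000x + 16.0000y = 56.0000  (k_3=11.7500)
Cramer on rows 1–2 → x = 4.0000, y = 3.5000

(4.0000, 3.5000)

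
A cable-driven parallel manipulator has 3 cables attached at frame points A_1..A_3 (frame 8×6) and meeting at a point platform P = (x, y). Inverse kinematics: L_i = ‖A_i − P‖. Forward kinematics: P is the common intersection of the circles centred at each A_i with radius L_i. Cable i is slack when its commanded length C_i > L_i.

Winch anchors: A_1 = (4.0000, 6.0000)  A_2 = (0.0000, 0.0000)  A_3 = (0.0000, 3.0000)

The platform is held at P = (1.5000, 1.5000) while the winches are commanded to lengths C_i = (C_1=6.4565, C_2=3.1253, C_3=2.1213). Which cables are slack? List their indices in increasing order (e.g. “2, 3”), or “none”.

cable 1: √((2.5000)²+(4.5000)²)=5.1478, C_1=6.4565: slack
cable 2: √((-1.5000)²+(-1.5000)²)=2.1213, C_2=3.1253: slack
cable 3: √((-1.5000)²+(1.5000)²)=2.1213, C_3=2.1213: taut

1, 2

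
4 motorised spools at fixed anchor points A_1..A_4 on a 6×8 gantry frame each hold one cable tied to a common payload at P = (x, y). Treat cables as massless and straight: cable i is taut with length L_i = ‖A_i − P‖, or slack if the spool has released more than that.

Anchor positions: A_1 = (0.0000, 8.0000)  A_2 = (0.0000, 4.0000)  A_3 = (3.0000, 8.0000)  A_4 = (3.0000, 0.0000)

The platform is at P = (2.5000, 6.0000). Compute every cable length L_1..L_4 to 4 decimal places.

L_1: Δ = A_1−P = (-2.5000, 2.0000) → ‖Δ‖ = √10.2500 = 3.2016
L_2: Δ = A_2−P = (-2.5000, -2.0000) → ‖Δ‖ = √10.2500 = 3.2016
L_3: Δ = A_3−P = (0.5000, 2.0000) → ‖Δ‖ = √4.2500 = 2.0616
L_4: Δ = A_4−P = (0.5000, -6.0000) → ‖Δ‖ = √36.2500 = 6.0208

(3.2016, 3.2016, 2.0616, 6.0208)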